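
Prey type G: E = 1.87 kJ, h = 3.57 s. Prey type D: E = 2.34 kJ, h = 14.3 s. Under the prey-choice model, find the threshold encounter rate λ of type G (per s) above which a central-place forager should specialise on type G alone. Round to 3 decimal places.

At the threshold, the rate on type G alone equals the profitability of type D: λ·1.87/(1 + λ·3.57) = 2.34/14.3 = 0.1636.
Rearranging, λ(1.87 − 0.1636×3.57) = 0.1636, so λ = 0.1636/1.286 = 0.1273 per s.

0.127 per s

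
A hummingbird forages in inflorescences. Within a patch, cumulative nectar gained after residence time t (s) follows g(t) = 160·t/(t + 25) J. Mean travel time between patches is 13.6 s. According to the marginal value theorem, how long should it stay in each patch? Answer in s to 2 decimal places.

Maximise g(t)/(T+t): set derivative to zero → g'(t)(T+t) = g(t).
g'(t) = 160·25/(t + 25)². Setting 160·25/(t+25)² = 160t/[(t+25)(13.6+t)] gives 25(13.6+t) = t(t+25), so t² = 25×13.6 = 340.
t* = √340 = 18.44 s.

18.44 s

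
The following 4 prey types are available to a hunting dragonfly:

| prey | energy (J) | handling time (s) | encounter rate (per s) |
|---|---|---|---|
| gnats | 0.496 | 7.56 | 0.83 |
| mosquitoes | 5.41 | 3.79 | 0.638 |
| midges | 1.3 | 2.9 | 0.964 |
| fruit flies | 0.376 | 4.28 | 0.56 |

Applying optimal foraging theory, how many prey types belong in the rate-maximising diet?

1

E/h in descending order: mosquitoes 1.43, midges 0.448, fruit flies 0.0879, gnats 0.0656 J/s. The optimal diet is the largest prefix of this list for which every included type satisfies E_i/h_i > R on the types above it.
Rate on top 1: 1.01. midges: 0.448 < 1.01 → exclude; stop.
Optimal diet: mosquitoes — 1 of 4 types.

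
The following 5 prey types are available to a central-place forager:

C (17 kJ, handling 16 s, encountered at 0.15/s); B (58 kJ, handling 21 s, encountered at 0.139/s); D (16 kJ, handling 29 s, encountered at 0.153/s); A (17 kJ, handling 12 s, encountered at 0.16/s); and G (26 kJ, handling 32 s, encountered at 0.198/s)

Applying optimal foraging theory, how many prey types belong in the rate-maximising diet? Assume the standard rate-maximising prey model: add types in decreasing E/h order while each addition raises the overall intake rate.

1

Profitabilities (E/h, kJ/s): B 2.76, A 1.42, C 1.06, G 0.812, D 0.552. Add prey in this order while the next type's profitability exceeds the intake rate on those already taken.
Rate on top 1: 2.057. A: 1.42 < 2.057 → exclude; stop.
Optimal diet: B — 1 of 5 types.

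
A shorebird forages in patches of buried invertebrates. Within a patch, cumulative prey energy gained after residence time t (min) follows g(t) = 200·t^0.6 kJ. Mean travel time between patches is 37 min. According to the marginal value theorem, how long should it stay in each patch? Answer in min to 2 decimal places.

Maximise g(t)/(T+t): set derivative to zero → g'(t)(T+t) = g(t).
g'(t) = 0.6·200·t^-0.4. Setting 0.6·200·t^-0.4 = 200·t^0.6/(37+t) gives 0.6(37+t) = t, so 0.40·t = 0.6×37.
t* = 0.6×37/0.40 = 55.5 min.

55.50 min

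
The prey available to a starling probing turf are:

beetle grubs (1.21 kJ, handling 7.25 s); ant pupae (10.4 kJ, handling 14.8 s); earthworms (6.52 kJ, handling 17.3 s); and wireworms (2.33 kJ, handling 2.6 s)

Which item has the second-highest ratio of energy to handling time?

ant pupae

Profitability E/h (kJ/s): beetle grubs = 1.21/7.25 = 0.167, ant pupae = 10.4/14.8 = 0.703, earthworms = 6.52/17.3 = 0.377, wireworms = 2.33/2.6 = 0.896.
Ranked: wireworms > ant pupae > earthworms > beetle grubs.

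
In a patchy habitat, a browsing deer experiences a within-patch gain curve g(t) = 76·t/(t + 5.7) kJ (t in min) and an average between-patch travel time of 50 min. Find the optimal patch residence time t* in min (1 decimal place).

Optimal t* satisfies g'(t*) = g(t*)/(T + t*).
g'(t) = 76·5.7/(t + 5.7)². Setting 76·5.7/(t+5.7)² = 76t/[(t+5.7)(50+t)] gives 5.7(50+t) = t(t+5.7), so t² = 5.7×50 = 285.
t* = √285 = 16.88 min.

16.9 min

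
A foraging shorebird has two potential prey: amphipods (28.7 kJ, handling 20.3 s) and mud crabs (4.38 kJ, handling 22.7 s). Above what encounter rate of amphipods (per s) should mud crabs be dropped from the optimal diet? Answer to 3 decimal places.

0.008 per s

Drop mud crabs once their profitability E₂/h₂ falls below the rate achievable on amphipods alone: E₂/h₂ = λE₁/(1 + λh₁).
Solve for λ: λE₁h₂ = E₂(1 + λh₁) → λ(E₁h₂ − E₂h₁) = E₂ → λ = E₂/(E₁h₂ − E₂h₁).
λ = 4.38/(28.7×22.7 − 4.38×20.3) = 4.38/562.6 = 0.007786 per s.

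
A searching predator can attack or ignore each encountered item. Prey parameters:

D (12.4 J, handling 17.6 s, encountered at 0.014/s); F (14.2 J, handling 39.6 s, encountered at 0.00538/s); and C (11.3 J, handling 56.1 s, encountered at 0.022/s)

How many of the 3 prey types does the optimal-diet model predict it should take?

Profitabilities (E/h, J/s): D 0.705, F 0.359, C 0.201. Add prey in this order while the next type's profitability exceeds the intake rate on those already taken.
Rate on top 1: 0.1393. F: 0.359 > 0.1393 → include.
Rate on top 2: 0.1713. C: 0.201 > 0.1713 → include.
Optimal diet: D, F, C — 3 of 3 types.

3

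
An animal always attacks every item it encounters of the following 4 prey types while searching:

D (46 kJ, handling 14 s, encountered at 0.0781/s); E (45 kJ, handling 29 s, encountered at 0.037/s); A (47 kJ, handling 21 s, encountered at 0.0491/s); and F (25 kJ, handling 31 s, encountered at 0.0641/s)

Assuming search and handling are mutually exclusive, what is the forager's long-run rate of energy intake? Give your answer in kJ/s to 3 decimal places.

Energy encountered per unit search time: 0.0781×46 + 0.037×45 + 0.0491×47 + 0.0641×25 = 9.168 kJ/s.
Handling time per unit search time: 0.0781×14 + 0.037×29 + 0.0491×21 + 0.0641×31 = 5.185.
Rate = 9.168/(1 + 5.185) = 1.482 kJ/s.

1.482 kJ/s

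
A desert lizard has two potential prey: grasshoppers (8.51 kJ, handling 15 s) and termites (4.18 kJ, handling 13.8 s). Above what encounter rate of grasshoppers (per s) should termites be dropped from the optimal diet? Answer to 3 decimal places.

At the threshold, the rate on grasshoppers alone equals the profitability of termites: λ·8.51/(1 + λ·15) = 4.18/13.8 = 0.3029.
Rearranging, λ(8.51 − 0.3029×15) = 0.3029, so λ = 0.3029/3.967 = 0.07636 per s.

0.076 per s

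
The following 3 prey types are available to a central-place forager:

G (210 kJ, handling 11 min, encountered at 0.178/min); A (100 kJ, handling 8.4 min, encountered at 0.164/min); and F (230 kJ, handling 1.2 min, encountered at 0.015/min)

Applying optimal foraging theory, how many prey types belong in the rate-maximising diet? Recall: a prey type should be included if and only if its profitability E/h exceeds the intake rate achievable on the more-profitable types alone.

E/h in descending order: F 192, G 19.1, A 11.9 kJ/min. The optimal diet is the largest prefix of this list for which every included type satisfies E_i/h_i > R on the types above it.
Rate on top 1: 3.389. G: 19.1 > 3.389 → include.
Rate on top 2: 13.72. A: 11.9 < 13.72 → exclude; stop.
Optimal diet: F, G — 2 of 3 types.

2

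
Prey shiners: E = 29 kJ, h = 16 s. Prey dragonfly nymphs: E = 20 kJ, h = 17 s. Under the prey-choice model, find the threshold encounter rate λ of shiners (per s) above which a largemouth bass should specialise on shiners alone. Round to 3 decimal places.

Drop dragonfly nymphs once their profitability E₂/h₂ falls below the rate achievable on shiners alone: E₂/h₂ = λE₁/(1 + λh₁).
Solve for λ: λE₁h₂ = E₂(1 + λh₁) → λ(E₁h₂ − E₂h₁) = E₂ → λ = E₂/(E₁h₂ − E₂h₁).
λ = 20/(29×17 − 20×16) = 20/173 = 0.1156 per s.

0.116 per s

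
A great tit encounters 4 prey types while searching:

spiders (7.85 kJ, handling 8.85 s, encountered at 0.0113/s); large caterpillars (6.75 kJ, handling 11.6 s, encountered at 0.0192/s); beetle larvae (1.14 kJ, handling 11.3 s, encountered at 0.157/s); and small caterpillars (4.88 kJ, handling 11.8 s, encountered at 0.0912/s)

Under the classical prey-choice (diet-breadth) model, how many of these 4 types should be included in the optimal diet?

Rank by E/h (kJ/s): spiders 0.887, large caterpillars 0.582, small caterpillars 0.414, beetle larvae 0.101. Include each in turn until the next type's E/h falls below the running intake rate.
Rate on top 1: 0.08064. large caterpillars: 0.582 > 0.08064 → include.
Rate on top 2: 0.165. small caterpillars: 0.414 > 0.165 → include.
Rate on top 3: 0.2765. beetle larvae: 0.101 < 0.2765 → exclude; stop.
Optimal diet: spiders, large caterpillars, small caterpillars — 3 of 4 types.

3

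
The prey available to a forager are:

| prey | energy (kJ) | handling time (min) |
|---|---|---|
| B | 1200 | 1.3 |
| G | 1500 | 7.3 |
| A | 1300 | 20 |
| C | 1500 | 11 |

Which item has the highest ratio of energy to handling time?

B

In descending order of E/h:
B: 1200/1.3 = 923 kJ/min
G: 1500/7.3 = 205 kJ/min
C: 1500/11 = 136 kJ/min
A: 1300/20 = 65 kJ/min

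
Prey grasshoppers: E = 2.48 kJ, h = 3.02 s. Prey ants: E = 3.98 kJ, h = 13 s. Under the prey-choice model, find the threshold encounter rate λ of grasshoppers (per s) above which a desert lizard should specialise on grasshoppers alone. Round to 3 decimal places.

The zero-one rule: include ants iff E₂/h₂ > λE₁/(1+λh₁). Equality gives the switch point.
λE₁h₂ = E₂ + λE₂h₁ ⇒ λ = E₂/(E₁h₂ − E₂h₁) = 3.98/(32.24 − 12.02) = 0.1968 per s.

0.197 per s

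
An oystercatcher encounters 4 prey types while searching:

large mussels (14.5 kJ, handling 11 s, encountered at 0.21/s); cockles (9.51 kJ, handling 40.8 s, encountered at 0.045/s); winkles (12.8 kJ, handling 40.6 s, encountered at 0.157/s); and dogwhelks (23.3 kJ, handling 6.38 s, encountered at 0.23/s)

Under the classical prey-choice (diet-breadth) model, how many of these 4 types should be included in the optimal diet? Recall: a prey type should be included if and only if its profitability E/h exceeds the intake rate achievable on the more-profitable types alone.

1

E/h in descending order: dogwhelks 3.65, large mussels 1.32, winkles 0.315, cockles 0.233 kJ/s. The optimal diet is the largest prefix of this list for which every included type satisfies E_i/h_i > R on the types above it.
Rate on top 1: 2.172. large mussels: 1.32 < 2.172 → exclude; stop.
Optimal diet: dogwhelks — 1 of 4 types.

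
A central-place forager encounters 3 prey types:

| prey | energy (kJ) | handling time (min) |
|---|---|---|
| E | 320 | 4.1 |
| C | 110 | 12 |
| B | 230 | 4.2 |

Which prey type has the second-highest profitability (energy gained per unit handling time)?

Profitability E/h (kJ/min): E = 320/4.1 = 78, C = 110/12 = 9.17, B = 230/4.2 = 54.8.
Ranked: E > B > C.

B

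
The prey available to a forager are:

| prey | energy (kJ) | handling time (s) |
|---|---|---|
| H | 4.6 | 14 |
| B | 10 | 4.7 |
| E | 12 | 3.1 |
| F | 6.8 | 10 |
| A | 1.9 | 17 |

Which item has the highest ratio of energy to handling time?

E

In descending order of E/h:
E: 12/3.1 = 3.87 kJ/s
B: 10/4.7 = 2.13 kJ/s
F: 6.8/10 = 0.68 kJ/s
H: 4.6/14 = 0.329 kJ/s
A: 1.9/17 = 0.112 kJ/s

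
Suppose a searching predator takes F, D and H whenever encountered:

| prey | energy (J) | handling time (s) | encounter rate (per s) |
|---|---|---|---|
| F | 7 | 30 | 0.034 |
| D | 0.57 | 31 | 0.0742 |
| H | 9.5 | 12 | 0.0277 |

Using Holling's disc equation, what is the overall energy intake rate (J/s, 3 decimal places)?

Energy encountered per unit search time: 0.034×7 + 0.0742×0.57 + 0.0277×9.5 = 0.5434 J/s.
Handling time per unit search time: 0.034×30 + 0.0742×31 + 0.0277×12 = 3.653.
Rate = 0.5434/(1 + 3.653) = 0.1168 J/s.

0.117 J/s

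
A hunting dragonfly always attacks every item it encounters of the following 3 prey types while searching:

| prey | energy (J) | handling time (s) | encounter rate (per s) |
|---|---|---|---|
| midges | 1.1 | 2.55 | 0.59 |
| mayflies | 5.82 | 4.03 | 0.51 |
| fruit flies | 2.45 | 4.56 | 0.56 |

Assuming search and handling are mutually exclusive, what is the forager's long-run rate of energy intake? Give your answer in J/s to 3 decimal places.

R = (0.59×1.1 + 0.51×5.82 + 0.56×2.45) / (1 + 0.59×2.55 + 0.51×4.03 + 0.56×4.56) = 4.989/7.113 = 0.7014 J/s.

0.701 J/s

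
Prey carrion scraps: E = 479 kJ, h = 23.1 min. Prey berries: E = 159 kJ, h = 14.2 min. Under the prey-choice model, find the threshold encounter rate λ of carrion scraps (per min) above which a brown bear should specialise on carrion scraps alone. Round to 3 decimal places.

At the threshold, the rate on carrion scraps alone equals the profitability of berries: λ·479/(1 + λ·23.1) = 159/14.2 = 11.2.
Rearranging, λ(479 − 11.2×23.1) = 11.2, so λ = 11.2/220.3 = 0.05082 per min.

0.051 per min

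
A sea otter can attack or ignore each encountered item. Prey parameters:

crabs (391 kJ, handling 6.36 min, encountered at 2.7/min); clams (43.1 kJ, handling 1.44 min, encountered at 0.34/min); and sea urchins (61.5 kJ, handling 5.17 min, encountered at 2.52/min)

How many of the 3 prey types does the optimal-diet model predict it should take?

1

Profitabilities (E/h, kJ/min): crabs 61.5, clams 29.9, sea urchins 11.9. Add prey in this order while the next type's profitability exceeds the intake rate on those already taken.
Rate on top 1: 58.09. clams: 29.9 < 58.09 → exclude; stop.
Optimal diet: crabs — 1 of 3 types.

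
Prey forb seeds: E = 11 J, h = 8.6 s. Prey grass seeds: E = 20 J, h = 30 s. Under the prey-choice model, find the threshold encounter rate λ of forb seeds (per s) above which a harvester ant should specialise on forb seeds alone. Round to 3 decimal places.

0.127 per s

At the threshold, the rate on forb seeds alone equals the profitability of grass seeds: λ·11/(1 + λ·8.6) = 20/30 = 0.6667.
Rearranging, λ(11 − 0.6667×8.6) = 0.6667, so λ = 0.6667/5.267 = 0.1266 per s.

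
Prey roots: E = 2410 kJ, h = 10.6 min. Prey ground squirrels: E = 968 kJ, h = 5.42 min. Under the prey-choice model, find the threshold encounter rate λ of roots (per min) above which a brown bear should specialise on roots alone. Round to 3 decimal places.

0.346 per min

At the threshold, the rate on roots alone equals the profitability of ground squirrels: λ·2410/(1 + λ·10.6) = 968/5.42 = 178.6.
Rearranging, λ(2410 − 178.6×10.6) = 178.6, so λ = 178.6/516.9 = 0.3455 per min.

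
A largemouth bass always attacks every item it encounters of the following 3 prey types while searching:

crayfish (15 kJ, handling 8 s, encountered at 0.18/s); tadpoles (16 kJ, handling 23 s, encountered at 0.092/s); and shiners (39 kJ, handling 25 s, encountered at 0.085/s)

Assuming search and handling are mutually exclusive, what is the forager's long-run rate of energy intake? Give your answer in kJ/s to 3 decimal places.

R = Σλ_iE_i / (1 + Σλ_ih_i)
Numerator: 0.18×15 + 0.092×16 + 0.085×39 = 7.487
Denominator: 1 + 0.18×8 + 0.092×23 + 0.085×25 = 6.681
R = 7.487/6.681 = 1.121 kJ/s

1.121 kJ/s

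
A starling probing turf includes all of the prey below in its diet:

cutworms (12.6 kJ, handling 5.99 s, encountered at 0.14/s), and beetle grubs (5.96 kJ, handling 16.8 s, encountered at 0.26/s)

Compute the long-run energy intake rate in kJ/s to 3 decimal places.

R = Σλ_iE_i / (1 + Σλ_ih_i)
Numerator: 0.14×12.6 + 0.26×5.96 = 3.314
Denominator: 1 + 0.14×5.99 + 0.26×16.8 = 6.207
R = 3.314/6.207 = 0.5339 kJ/s

0.534 kJ/s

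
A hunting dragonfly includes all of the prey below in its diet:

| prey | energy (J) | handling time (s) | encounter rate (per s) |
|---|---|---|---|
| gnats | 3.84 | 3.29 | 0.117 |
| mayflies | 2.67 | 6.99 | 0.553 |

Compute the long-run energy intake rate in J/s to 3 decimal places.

0.367 J/s

R = (0.117×3.84 + 0.553×2.67) / (1 + 0.117×3.29 + 0.553×6.99) = 1.926/5.25 = 0.3668 J/s.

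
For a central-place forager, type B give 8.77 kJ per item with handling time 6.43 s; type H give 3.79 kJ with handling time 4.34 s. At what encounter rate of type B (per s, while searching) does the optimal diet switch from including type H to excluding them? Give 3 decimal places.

0.277 per s

At the threshold, the rate on type B alone equals the profitability of type H: λ·8.77/(1 + λ·6.43) = 3.79/4.34 = 0.8733.
Rearranging, λ(8.77 − 0.8733×6.43) = 0.8733, so λ = 0.8733/3.155 = 0.2768 per s.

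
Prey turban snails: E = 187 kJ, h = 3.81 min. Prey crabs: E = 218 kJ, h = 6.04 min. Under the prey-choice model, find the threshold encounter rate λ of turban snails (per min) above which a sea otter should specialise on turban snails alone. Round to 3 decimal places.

At the threshold, the rate on turban snails alone equals the profitability of crabs: λ·187/(1 + λ·3.81) = 218/6.04 = 36.09.
Rearranging, λ(187 − 36.09×3.81) = 36.09, so λ = 36.09/49.49 = 0.7293 per min.

0.729 per min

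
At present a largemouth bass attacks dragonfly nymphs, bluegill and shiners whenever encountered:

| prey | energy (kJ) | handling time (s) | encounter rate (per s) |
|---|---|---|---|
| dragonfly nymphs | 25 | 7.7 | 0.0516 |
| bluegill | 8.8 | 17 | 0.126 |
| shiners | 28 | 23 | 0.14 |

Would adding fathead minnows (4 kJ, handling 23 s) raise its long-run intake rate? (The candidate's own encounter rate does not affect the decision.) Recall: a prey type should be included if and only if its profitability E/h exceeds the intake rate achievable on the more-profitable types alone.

On dragonfly nymphs, bluegill and shiners alone, R = ΣλE/(1+Σλh) = 6.319/6.759 = 0.9348 kJ/s.
Profitability of fathead minnows: 4/23 = 0.1739 kJ/s.
Since 0.1739 < R, time spent handling fathead minnows is better spent searching.

No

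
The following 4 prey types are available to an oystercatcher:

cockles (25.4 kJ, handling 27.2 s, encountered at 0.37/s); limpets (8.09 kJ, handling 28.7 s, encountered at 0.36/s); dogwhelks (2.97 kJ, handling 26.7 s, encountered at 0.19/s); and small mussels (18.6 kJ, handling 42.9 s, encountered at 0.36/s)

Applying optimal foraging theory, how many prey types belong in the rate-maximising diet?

Profitabilities (E/h, kJ/s): cockles 0.934, small mussels 0.434, limpets 0.282, dogwhelks 0.111. Add prey in this order while the next type's profitability exceeds the intake rate on those already taken.
Rate on top 1: 0.8494. small mussels: 0.434 < 0.8494 → exclude; stop.
Optimal diet: cockles — 1 of 4 types.

1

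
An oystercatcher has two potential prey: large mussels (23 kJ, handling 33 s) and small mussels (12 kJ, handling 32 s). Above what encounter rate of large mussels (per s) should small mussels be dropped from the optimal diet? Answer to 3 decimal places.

0.035 per s

The zero-one rule: include small mussels iff E₂/h₂ > λE₁/(1+λh₁). Equality gives the switch point.
λE₁h₂ = E₂ + λE₂h₁ ⇒ λ = E₂/(E₁h₂ − E₂h₁) = 12/(736 − 396) = 0.03529 per s.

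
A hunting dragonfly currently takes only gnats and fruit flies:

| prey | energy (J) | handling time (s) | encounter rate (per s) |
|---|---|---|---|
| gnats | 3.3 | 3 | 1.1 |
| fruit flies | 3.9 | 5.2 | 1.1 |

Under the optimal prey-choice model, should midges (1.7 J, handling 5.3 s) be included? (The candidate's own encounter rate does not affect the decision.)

No

Intake rate on the current diet: R = (1.1×3.3 + 1.1×3.9) / (1 + 1.1×3 + 1.1×5.2) = 7.92/10.02 = 0.7904 J/s.
Profitability of midges: 1.7/5.3 = 0.3208 J/s.
Since 0.3208 < R, time spent handling midges is better spent searching.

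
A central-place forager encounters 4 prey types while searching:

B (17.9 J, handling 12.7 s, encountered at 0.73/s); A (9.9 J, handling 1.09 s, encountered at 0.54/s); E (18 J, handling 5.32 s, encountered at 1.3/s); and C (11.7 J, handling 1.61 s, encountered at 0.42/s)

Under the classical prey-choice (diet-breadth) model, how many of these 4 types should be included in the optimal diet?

2

E/h in descending order: A 9.08, C 7.27, E 3.38, B 1.41 J/s. The optimal diet is the largest prefix of this list for which every included type satisfies E_i/h_i > R on the types above it.
Rate on top 1: 3.365. C: 7.27 > 3.365 → include.
Rate on top 2: 4.53. E: 3.38 < 4.53 → exclude; stop.
Optimal diet: A, C — 2 of 4 types.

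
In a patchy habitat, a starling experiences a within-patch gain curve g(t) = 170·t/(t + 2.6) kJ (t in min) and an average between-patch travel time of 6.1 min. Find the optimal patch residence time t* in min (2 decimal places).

3.98 min

Maximise g(t)/(T+t): set derivative to zero → g'(t)(T+t) = g(t).
g'(t) = 170·2.6/(t + 2.6)². Setting 170·2.6/(t+2.6)² = 170t/[(t+2.6)(6.1+t)] gives 2.6(6.1+t) = t(t+2.6), so t² = 2.6×6.1 = 15.86.
t* = √15.86 = 3.982 min.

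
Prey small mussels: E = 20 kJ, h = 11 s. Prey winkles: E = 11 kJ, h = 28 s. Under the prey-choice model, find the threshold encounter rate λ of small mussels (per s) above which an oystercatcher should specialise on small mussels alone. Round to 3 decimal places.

At the threshold, the rate on small mussels alone equals the profitability of winkles: λ·20/(1 + λ·11) = 11/28 = 0.3929.
Rearranging, λ(20 − 0.3929×11) = 0.3929, so λ = 0.3929/15.68 = 0.02506 per s.

0.025 per s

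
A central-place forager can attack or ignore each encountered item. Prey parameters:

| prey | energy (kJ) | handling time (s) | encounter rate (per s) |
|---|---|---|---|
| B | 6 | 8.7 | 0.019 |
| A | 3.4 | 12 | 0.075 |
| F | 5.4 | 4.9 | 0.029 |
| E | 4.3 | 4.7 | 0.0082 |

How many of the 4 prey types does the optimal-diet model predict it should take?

4

Profitabilities (E/h, kJ/s): F 1.1, E 0.915, B 0.69, A 0.283. Add prey in this order while the next type's profitability exceeds the intake rate on those already taken.
Rate on top 1: 0.1371. E: 0.915 > 0.1371 → include.
Rate on top 2: 0.1625. B: 0.69 > 0.1625 → include.
Rate on top 3: 0.2272. A: 0.283 > 0.2272 → include.
Optimal diet: F, E, B, A — 4 of 4 types.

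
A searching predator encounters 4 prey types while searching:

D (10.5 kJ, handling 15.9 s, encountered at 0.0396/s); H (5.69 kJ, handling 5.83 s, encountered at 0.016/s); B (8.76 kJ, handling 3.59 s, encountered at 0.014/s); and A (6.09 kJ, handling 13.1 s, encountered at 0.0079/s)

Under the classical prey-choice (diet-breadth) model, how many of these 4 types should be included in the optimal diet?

E/h in descending order: B 2.44, H 0.976, D 0.66, A 0.465 kJ/s. The optimal diet is the largest prefix of this list for which every included type satisfies E_i/h_i > R on the types above it.
Rate on top 1: 0.1168. H: 0.976 > 0.1168 → include.
Rate on top 2: 0.1869. D: 0.66 > 0.1869 → include.
Rate on top 3: 0.355. A: 0.465 > 0.355 → include.
Optimal diet: B, H, D, A — 4 of 4 types.

4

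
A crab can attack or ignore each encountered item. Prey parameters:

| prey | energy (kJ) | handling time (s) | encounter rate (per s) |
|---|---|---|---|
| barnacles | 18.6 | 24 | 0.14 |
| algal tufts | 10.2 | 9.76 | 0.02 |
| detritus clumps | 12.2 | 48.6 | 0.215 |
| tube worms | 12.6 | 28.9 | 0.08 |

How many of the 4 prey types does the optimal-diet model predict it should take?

2

Rank by E/h (kJ/s): algal tufts 1.05, barnacles 0.775, tube worms 0.436, detritus clumps 0.251. Include each in turn until the next type's E/h falls below the running intake rate.
Rate on top 1: 0.1707. barnacles: 0.775 > 0.1707 → include.
Rate on top 2: 0.6164. tube worms: 0.436 < 0.6164 → exclude; stop.
Optimal diet: algal tufts, barnacles — 2 of 4 types.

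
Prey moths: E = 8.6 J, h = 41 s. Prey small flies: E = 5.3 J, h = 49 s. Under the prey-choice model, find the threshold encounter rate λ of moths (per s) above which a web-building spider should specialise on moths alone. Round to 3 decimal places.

0.026 per s

Drop small flies once their profitability E₂/h₂ falls below the rate achievable on moths alone: E₂/h₂ = λE₁/(1 + λh₁).
Solve for λ: λE₁h₂ = E₂(1 + λh₁) → λ(E₁h₂ − E₂h₁) = E₂ → λ = E₂/(E₁h₂ − E₂h₁).
λ = 5.3/(8.6×49 − 5.3×41) = 5.3/204.1 = 0.02597 per s.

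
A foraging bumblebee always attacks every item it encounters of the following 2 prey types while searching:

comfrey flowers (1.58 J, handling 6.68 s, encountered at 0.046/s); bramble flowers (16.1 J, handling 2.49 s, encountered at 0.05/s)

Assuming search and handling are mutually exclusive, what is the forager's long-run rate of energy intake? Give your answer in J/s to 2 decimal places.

R = Σλ_iE_i / (1 + Σλ_ih_i)
Numerator: 0.046×1.58 + 0.05×16.1 = 0.8777
Denominator: 1 + 0.046×6.68 + 0.05×2.49 = 1.432
R = 0.8777/1.432 = 0.613 J/s

0.61 J/s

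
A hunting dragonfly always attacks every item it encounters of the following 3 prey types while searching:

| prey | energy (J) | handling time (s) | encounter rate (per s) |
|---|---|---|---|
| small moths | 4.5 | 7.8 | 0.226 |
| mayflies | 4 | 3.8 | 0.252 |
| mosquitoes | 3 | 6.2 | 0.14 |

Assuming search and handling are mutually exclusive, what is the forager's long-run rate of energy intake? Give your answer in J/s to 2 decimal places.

0.53 J/s

R = Σλ_iE_i / (1 + Σλ_ih_i)
Numerator: 0.226×4.5 + 0.252×4 + 0.14×3 = 2.445
Denominator: 1 + 0.226×7.8 + 0.252×3.8 + 0.14×6.2 = 4.588
R = 2.445/4.588 = 0.5329 J/s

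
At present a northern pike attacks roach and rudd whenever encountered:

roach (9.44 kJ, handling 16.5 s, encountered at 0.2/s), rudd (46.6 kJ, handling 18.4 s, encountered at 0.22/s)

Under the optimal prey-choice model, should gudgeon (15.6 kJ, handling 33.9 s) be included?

No

Intake rate on the current diet: R = (0.2×9.44 + 0.22×46.6) / (1 + 0.2×16.5 + 0.22×18.4) = 12.14/8.348 = 1.454 kJ/s.
Profitability of gudgeon: 15.6/33.9 = 0.4602 kJ/s.
0.4602 < 1.454, so adding gudgeon would lower the average — exclude it.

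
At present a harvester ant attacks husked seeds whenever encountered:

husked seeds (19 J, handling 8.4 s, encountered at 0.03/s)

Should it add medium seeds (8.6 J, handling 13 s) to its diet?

On husked seeds alone, R = ΣλE/(1+Σλh) = 0.57/1.252 = 0.4553 J/s.
Profitability of medium seeds: 8.6/13 = 0.6615 J/s.
0.6615 > 0.4553, so adding medium seeds raises the average — include it.

Yes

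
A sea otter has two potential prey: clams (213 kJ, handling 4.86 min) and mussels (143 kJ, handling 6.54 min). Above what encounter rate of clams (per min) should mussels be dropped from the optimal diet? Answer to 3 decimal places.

0.205 per min

The zero-one rule: include mussels iff E₂/h₂ > λE₁/(1+λh₁). Equality gives the switch point.
λE₁h₂ = E₂ + λE₂h₁ ⇒ λ = E₂/(E₁h₂ − E₂h₁) = 143/(1393 − 695) = 0.2049 per min.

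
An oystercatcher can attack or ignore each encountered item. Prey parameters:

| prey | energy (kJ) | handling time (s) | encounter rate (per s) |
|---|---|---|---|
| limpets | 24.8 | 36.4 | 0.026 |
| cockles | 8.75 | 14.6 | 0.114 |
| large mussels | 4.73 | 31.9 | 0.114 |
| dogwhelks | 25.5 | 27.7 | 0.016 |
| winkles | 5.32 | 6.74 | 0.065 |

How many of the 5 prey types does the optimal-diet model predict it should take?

E/h in descending order: dogwhelks 0.921, winkles 0.789, limpets 0.681, cockles 0.599, large mussels 0.148 kJ/s. The optimal diet is the largest prefix of this list for which every included type satisfies E_i/h_i > R on the types above it.
Rate on top 1: 0.2827. winkles: 0.789 > 0.2827 → include.
Rate on top 2: 0.4007. limpets: 0.681 > 0.4007 → include.
Rate on top 3: 0.4946. cockles: 0.599 > 0.4946 → include.
Rate on top 4: 0.5334. large mussels: 0.148 < 0.5334 → exclude; stop.
Optimal diet: dogwhelks, winkles, limpets, cockles — 4 of 5 types.

4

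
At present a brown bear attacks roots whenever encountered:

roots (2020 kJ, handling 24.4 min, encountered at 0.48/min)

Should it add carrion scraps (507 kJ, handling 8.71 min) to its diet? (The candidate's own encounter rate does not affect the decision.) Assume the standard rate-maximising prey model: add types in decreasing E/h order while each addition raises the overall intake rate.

No

On roots alone, R = ΣλE/(1+Σλh) = 969.6/12.71 = 76.27 kJ/min.
carrion scraps: E/h = 507/8.71 = 58.21 kJ/min.
58.21 < 76.27, so adding carrion scraps would lower the average — exclude it.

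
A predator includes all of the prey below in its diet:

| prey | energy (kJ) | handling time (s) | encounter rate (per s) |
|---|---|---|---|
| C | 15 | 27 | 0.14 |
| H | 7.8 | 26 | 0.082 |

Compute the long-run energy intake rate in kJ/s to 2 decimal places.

Energy encountered per unit search time: 0.14×15 + 0.082×7.8 = 2.74 kJ/s.
Handling time per unit search time: 0.14×27 + 0.082×26 = 5.912.
Rate = 2.74/(1 + 5.912) = 0.3964 kJ/s.

0.40 kJ/s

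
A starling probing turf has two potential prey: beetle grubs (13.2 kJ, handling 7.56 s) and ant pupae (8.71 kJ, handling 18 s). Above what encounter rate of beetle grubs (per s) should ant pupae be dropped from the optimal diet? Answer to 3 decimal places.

The zero-one rule: include ant pupae iff E₂/h₂ > λE₁/(1+λh₁). Equality gives the switch point.
λE₁h₂ = E₂ + λE₂h₁ ⇒ λ = E₂/(E₁h₂ − E₂h₁) = 8.71/(237.6 − 65.85) = 0.05071 per s.

0.051 per s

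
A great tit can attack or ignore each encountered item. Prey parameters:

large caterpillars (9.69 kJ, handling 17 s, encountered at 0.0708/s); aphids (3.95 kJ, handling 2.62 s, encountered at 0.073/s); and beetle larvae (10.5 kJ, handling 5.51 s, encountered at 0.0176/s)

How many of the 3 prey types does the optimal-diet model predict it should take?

Profitabilities (E/h, kJ/s): beetle larvae 1.91, aphids 1.51, large caterpillars 0.57. Add prey in this order while the next type's profitability exceeds the intake rate on those already taken.
Rate on top 1: 0.1685. aphids: 1.51 > 0.1685 → include.
Rate on top 2: 0.3673. large caterpillars: 0.57 > 0.3673 → include.
Optimal diet: beetle larvae, aphids, large caterpillars — 3 of 3 types.

3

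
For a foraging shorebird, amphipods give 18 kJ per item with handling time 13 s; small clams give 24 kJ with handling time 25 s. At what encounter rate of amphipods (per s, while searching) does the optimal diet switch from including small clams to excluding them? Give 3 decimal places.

Drop small clams once their profitability E₂/h₂ falls below the rate achievable on amphipods alone: E₂/h₂ = λE₁/(1 + λh₁).
Solve for λ: λE₁h₂ = E₂(1 + λh₁) → λ(E₁h₂ − E₂h₁) = E₂ → λ = E₂/(E₁h₂ − E₂h₁).
λ = 24/(18×25 − 24×13) = 24/138 = 0.1739 per s.

0.174 per s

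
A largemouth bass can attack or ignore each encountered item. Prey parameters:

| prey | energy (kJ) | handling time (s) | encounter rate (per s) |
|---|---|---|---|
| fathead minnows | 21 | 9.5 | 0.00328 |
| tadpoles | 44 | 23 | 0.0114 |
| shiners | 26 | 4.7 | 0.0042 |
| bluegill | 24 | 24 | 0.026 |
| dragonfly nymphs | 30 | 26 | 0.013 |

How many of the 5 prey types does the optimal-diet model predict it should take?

5

Profitabilities (E/h, kJ/s): shiners 5.53, fathead minnows 2.21, tadpoles 1.91, dragonfly nymphs 1.15, bluegill 1. Add prey in this order while the next type's profitability exceeds the intake rate on those already taken.
Rate on top 1: 0.1071. fathead minnows: 2.21 > 0.1071 → include.
Rate on top 2: 0.1695. tadpoles: 1.91 > 0.1695 → include.
Rate on top 3: 0.5176. dragonfly nymphs: 1.15 > 0.5176 → include.
Rate on top 4: 0.6479. bluegill: 1 > 0.6479 → include.
Optimal diet: shiners, fathead minnows, tadpoles, dragonfly nymphs, bluegill — 5 of 5 types.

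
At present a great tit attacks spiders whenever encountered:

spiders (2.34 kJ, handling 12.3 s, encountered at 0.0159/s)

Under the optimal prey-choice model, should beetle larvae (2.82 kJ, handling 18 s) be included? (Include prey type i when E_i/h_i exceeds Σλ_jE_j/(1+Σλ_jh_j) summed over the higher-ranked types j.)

Current rate: (0.0159×2.34)/(1 + 0.0159×12.3) = 0.03112 kJ/s.
Profitability of beetle larvae: 2.82/18 = 0.1567 kJ/s.
Since 0.1567 > R, including beetle larvae increases the long-run rate.

Yes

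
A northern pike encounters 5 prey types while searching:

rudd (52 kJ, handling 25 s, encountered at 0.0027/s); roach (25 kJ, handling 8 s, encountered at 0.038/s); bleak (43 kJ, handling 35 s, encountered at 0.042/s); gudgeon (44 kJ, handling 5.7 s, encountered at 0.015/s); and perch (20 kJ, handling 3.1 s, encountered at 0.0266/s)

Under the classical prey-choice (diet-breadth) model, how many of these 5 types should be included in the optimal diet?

4

Rank by E/h (kJ/s): gudgeon 7.72, perch 6.45, roach 3.12, rudd 2.08, bleak 1.23. Include each in turn until the next type's E/h falls below the running intake rate.
Rate on top 1: 0.608. perch: 6.45 > 0.608 → include.
Rate on top 2: 1.021. roach: 3.12 > 1.021 → include.
Rate on top 3: 1.455. rudd: 2.08 > 1.455 → include.
Rate on top 4: 1.483. bleak: 1.23 < 1.483 → exclude; stop.
Optimal diet: gudgeon, perch, roach, rudd — 4 of 5 types.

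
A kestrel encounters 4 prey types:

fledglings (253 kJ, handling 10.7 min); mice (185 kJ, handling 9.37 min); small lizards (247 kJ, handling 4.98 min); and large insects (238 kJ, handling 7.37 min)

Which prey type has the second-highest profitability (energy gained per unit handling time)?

large insects

Profitability E/h (kJ/min): fledglings = 253/10.7 = 23.6, mice = 185/9.37 = 19.7, small lizards = 247/4.98 = 49.6, large insects = 238/7.37 = 32.3.
Ranked: small lizards > large insects > fledglings > mice.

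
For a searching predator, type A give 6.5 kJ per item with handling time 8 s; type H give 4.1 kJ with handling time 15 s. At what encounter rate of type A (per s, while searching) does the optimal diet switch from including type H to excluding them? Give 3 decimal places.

0.063 per s

The zero-one rule: include type H iff E₂/h₂ > λE₁/(1+λh₁). Equality gives the switch point.
λE₁h₂ = E₂ + λE₂h₁ ⇒ λ = E₂/(E₁h₂ − E₂h₁) = 4.1/(97.5 − 32.8) = 0.06337 per s.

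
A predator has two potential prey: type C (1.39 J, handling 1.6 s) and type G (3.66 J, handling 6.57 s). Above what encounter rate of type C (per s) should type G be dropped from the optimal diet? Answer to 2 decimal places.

The zero-one rule: include type G iff E₂/h₂ > λE₁/(1+λh₁). Equality gives the switch point.
λE₁h₂ = E₂ + λE₂h₁ ⇒ λ = E₂/(E₁h₂ − E₂h₁) = 3.66/(9.132 − 5.856) = 1.117 per s.

1.12 per s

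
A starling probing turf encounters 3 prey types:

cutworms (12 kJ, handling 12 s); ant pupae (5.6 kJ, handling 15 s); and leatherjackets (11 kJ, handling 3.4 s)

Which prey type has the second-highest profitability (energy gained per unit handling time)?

Profitability E/h (kJ/s): cutworms = 12/12 = 1, ant pupae = 5.6/15 = 0.373, leatherjackets = 11/3.4 = 3.24.
Ranked: leatherjackets > cutworms > ant pupae.

cutworms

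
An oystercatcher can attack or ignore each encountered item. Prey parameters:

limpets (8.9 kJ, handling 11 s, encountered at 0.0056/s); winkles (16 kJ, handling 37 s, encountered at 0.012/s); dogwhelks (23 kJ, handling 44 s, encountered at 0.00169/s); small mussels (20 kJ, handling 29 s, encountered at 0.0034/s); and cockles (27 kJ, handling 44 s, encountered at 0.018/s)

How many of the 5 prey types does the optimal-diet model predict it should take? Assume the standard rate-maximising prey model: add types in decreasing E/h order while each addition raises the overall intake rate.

Profitabilities (E/h, kJ/s): limpets 0.809, small mussels 0.69, cockles 0.614, dogwhelks 0.523, winkles 0.432. Add prey in this order while the next type's profitability exceeds the intake rate on those already taken.
Rate on top 1: 0.04695. small mussels: 0.69 > 0.04695 → include.
Rate on top 2: 0.1016. cockles: 0.614 > 0.1016 → include.
Rate on top 3: 0.3093. dogwhelks: 0.523 > 0.3093 → include.
Rate on top 4: 0.3171. winkles: 0.432 > 0.3171 → include.
Optimal diet: limpets, small mussels, cockles, dogwhelks, winkles — 5 of 5 types.

5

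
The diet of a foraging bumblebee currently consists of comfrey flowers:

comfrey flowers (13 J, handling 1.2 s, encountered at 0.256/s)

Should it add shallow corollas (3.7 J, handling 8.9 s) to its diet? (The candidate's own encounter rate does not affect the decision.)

No

Current rate: (0.256×13)/(1 + 0.256×1.2) = 2.546 J/s.
shallow corollas: E/h = 3.7/8.9 = 0.4157 J/s.
Since 0.4157 < R, time spent handling shallow corollas is better spent searching.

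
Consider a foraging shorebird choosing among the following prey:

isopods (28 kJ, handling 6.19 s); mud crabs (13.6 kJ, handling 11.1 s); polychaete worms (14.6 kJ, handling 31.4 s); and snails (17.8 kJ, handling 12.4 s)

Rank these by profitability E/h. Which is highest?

isopods

In descending order of E/h:
isopods: 28/6.19 = 4.52 kJ/s
snails: 17.8/12.4 = 1.44 kJ/s
mud crabs: 13.6/11.1 = 1.23 kJ/s
polychaete worms: 14.6/31.4 = 0.465 kJ/s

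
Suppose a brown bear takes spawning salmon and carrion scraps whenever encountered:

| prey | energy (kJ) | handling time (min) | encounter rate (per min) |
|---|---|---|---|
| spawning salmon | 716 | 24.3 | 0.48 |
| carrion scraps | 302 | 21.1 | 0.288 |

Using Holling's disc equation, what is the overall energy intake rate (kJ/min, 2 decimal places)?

22.98 kJ/min

Energy encountered per unit search time: 0.48×716 + 0.288×302 = 430.7 kJ/min.
Handling time per unit search time: 0.48×24.3 + 0.288×21.1 = 17.74.
Rate = 430.7/(1 + 17.74) = 22.98 kJ/min.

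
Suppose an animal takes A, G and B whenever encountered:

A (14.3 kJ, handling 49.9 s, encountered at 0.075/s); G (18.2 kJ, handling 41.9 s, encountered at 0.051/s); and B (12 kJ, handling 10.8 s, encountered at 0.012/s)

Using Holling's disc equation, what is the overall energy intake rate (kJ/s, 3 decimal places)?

0.306 kJ/s

R = Σλ_iE_i / (1 + Σλ_ih_i)
Numerator: 0.075×14.3 + 0.051×18.2 + 0.012×12 = 2.145
Denominator: 1 + 0.075×49.9 + 0.051×41.9 + 0.012×10.8 = 7.009
R = 2.145/7.009 = 0.306 kJ/s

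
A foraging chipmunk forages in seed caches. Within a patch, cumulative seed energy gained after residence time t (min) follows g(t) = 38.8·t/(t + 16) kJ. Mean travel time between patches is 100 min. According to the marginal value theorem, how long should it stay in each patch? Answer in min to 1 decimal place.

Optimal t* satisfies g'(t*) = g(t*)/(T + t*).
g'(t) = 38.8·16/(t + 16)². Setting 38.8·16/(t+16)² = 38.8t/[(t+16)(100+t)] gives 16(100+t) = t(t+16), so t² = 16×100 = 1600.
t* = √1600 = 40 min.

40.0 min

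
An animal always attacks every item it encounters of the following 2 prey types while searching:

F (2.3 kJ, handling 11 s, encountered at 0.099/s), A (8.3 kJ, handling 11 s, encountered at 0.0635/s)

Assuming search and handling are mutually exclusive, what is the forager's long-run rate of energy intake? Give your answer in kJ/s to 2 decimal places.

0.27 kJ/s

R = Σλ_iE_i / (1 + Σλ_ih_i)
Numerator: 0.099×2.3 + 0.0635×8.3 = 0.7548
Denominator: 1 + 0.099×11 + 0.0635×11 = 2.788
R = 0.7548/2.788 = 0.2708 kJ/s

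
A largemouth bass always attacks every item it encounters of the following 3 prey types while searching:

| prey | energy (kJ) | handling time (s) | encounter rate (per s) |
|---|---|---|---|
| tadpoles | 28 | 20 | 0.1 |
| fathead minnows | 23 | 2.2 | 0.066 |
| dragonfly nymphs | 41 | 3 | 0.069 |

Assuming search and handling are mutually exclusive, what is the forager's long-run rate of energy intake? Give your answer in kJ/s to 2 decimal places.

R = Σλ_iE_i / (1 + Σλ_ih_i)
Numerator: 0.1×28 + 0.066×23 + 0.069×41 = 7.147
Denominator: 1 + 0.1×20 + 0.066×2.2 + 0.069×3 = 3.352
R = 7.147/3.352 = 2.132 kJ/s

2.13 kJ/s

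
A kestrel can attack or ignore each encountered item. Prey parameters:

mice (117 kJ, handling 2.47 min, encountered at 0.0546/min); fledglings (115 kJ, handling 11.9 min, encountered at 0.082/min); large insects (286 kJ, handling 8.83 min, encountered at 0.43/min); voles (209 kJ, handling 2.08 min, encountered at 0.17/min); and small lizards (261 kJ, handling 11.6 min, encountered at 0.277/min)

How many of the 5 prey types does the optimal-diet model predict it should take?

E/h in descending order: voles 100, mice 47.4, large insects 32.4, small lizards 22.5, fledglings 9.66 kJ/min. The optimal diet is the largest prefix of this list for which every included type satisfies E_i/h_i > R on the types above it.
Rate on top 1: 26.25. mice: 47.4 > 26.25 → include.
Rate on top 2: 28.16. large insects: 32.4 > 28.16 → include.
Rate on top 3: 31.2. small lizards: 22.5 < 31.2 → exclude; stop.
Optimal diet: voles, mice, large insects — 3 of 5 types.

3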